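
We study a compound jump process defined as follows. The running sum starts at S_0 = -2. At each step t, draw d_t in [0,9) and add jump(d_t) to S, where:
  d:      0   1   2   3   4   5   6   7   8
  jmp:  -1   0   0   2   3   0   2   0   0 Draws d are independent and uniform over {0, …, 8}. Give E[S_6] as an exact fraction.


2

Outcome values over d=0..8: [-1, 0, 0, 2, 3, 0, 2, 0, 0]
Σy = 6, Σy² = 18, M = 9
μ = 6/9 = 2/3,  σ² = 18/9 − (2/3)² = 14/9
E[S_6] = -2 + 6·(2/3) = 2


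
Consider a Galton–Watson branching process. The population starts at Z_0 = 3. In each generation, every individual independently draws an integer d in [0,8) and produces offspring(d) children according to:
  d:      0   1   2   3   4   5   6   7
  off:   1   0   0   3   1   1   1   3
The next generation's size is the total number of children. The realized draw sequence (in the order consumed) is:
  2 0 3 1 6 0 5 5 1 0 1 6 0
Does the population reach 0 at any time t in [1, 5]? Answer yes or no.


no

gen 0: Z_0=3, draws=[2, 0, 3], offspring=[0, 1, 3], Z_1=4
gen 1: Z_1=4, draws=[1, 6, 0, 5], offspring=[0, 1, 1, 1], Z_2=3
gen 2: Z_2=3, draws=[5, 1, 0], offspring=[1, 0, 1], Z_3=2
gen 3: Z_3=2, draws=[1, 6], offspring=[0, 1], Z_4=1
gen 4: Z_4=1, draws=[0], offspring=[1], Z_5=1


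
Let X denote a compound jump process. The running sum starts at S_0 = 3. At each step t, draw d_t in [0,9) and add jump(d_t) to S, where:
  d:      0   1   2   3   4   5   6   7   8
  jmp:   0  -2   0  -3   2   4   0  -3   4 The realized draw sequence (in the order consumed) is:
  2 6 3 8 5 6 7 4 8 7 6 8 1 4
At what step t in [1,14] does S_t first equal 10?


13

t=0: S=3, d=2, jump=0, S_1=3
t=1: S=3, d=6, jump=0, S_2=3
t=2: S=3, d=3, jump=-3, S_3=0
t=3: S=0, d=8, jump=4, S_4=4
t=4: S=4, d=5, jump=4, S_5=8
t=5: S=8, d=6, jump=0, S_6=8
t=6: S=8, d=7, jump=-3, S_7=5
t=7: S=5, d=4, jump=2, S_8=7
t=8: S=7, d=8, jump=4, S_9=11
t=9: S=11, d=7, jump=-3, S_10=8
t=10: S=8, d=6, jump=0, S_11=8
t=11: S=8, d=8, jump=4, S_12=12
t=12: S=12, d=1, jump=-2, S_13=10
t=13: S=10, d=4, jump=2, S_14=12


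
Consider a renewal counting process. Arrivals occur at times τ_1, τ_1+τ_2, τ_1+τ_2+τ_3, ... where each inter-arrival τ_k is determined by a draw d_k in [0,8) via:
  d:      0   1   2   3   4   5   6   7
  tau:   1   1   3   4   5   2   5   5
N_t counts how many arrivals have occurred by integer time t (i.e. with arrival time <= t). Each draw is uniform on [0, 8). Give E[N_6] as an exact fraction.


6895/4096

Inter-arrival values over d=0..7: [1, 1, 3, 4, 5, 2, 5, 5]
Each d has probability 1/8, so the pmf of τ is: f(1) = 1/4, f(2) = 1/8, f(3) = 1/8, f(4) = 1/8, f(5) = 3/8
Renewal equation for m(n) = E[N_n]: condition on τ_1 = k (if k <= n, one arrival plus a fresh copy on the remaining n−k steps): m(n) = F(n) + Σ_{k<=n} f(k)·m(n−k), where F(n) = P(τ <= n) and m(0) = 0
m(1) = F(1) = 1/4
m(2) = F(2) + f(1)·m(1) = 3/8 + 1/4·1/4 = 7/16
m(3) = F(3) + f(1)·m(2) + f(2)·m(1) = 1/2 + 1/4·7/16 + 1/8·1/4 = 41/64
m(4) = F(4) + f(1)·m(3) + f(2)·m(2) + f(3)·m(1) = 5/8 + 1/4·41/64 + 1/8·7/16 + 1/8·1/4 = 223/256
m(5) = F(5) + f(1)·m(4) + f(2)·m(3) + f(3)·m(2) + f(4)·m(1) = 1 + 1/4·223/256 + 1/8·41/64 + 1/8·7/16 + 1/8·1/4 = 1417/1024
m(6) = F(6) + f(1)·m(5) + f(2)·m(4) + f(3)·m(3) + f(4)·m(2) + f(5)·m(1) = 1 + 1/4·1417/1024 + 1/8·223/256 + 1/8·41/64 + 1/8·7/16 + 3/8·1/4 = 6895/4096
E[N_6] = m(6) = 6895/4096


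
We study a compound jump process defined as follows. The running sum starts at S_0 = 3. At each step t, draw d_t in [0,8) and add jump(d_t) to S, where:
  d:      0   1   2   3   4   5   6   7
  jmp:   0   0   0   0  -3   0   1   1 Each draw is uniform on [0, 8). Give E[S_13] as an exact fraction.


11/8

Outcome values over d=0..7: [0, 0, 0, 0, -3, 0, 1, 1]
Σy = -1, Σy² = 11, M = 8
μ = -1/8 = -1/8,  σ² = 11/8 − (-1/8)² = 87/64
E[S_13] = 3 + 13·(-1/8) = 11/8


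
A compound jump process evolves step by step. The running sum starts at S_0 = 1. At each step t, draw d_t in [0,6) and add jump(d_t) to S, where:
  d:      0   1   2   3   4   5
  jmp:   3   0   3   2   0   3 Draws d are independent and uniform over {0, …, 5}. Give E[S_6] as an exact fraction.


12

Outcome values over d=0..5: [3, 0, 3, 2, 0, 3]
Σy = 11, Σy² = 31, M = 6
μ = 11/6 = 11/6,  σ² = 31/6 − (11/6)² = 65/36
E[S_6] = 1 + 6·(11/6) = 12


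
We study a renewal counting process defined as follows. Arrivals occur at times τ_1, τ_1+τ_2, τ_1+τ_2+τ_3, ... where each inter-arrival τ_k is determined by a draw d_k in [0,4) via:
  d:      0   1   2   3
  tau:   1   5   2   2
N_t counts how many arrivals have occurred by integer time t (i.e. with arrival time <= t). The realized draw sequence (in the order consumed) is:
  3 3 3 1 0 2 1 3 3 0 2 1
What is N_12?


5

draw d_1=3: τ_1=2, arrival time A_1=2
draw d_2=3: τ_2=2, arrival time A_2=4
draw d_3=3: τ_3=2, arrival time A_3=6
draw d_4=1: τ_4=5, arrival time A_4=11
draw d_5=0: τ_5=1, arrival time A_5=12
draw d_6=2: τ_6=2, arrival time A_6=14
draw d_7=1: τ_7=5, arrival time A_7=19
draw d_8=3: τ_8=2, arrival time A_8=21
draw d_9=3: τ_9=2, arrival time A_9=23
draw d_10=0: τ_10=1, arrival time A_10=24
draw d_11=2: τ_11=2, arrival time A_11=26
draw d_12=1: τ_12=5, arrival time A_12=31
N_t over t=0..12: 0:0 1:0 2:1 3:1 4:2 5:2 6:3 7:3 8:3 9:3 10:3 11:4 12:5


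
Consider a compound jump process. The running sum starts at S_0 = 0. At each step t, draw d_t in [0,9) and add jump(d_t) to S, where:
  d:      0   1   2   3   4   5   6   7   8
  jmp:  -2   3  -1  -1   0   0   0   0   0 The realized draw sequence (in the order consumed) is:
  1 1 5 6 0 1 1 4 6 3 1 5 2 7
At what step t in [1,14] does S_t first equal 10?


7

t=0: S=0, d=1, jump=3, S_1=3
t=1: S=3, d=1, jump=3, S_2=6
t=2: S=6, d=5, jump=0, S_3=6
t=3: S=6, d=6, jump=0, S_4=6
t=4: S=6, d=0, jump=-2, S_5=4
t=5: S=4, d=1, jump=3, S_6=7
t=6: S=7, d=1, jump=3, S_7=10
t=7: S=10, d=4, jump=0, S_8=10
t=8: S=10, d=6, jump=0, S_9=10
t=9: S=10, d=3, jump=-1, S_10=9
t=10: S=9, d=1, jump=3, S_11=12
t=11: S=12, d=5, jump=0, S_12=12
t=12: S=12, d=2, jump=-1, S_13=11
t=13: S=11, d=7, jump=0, S_14=11


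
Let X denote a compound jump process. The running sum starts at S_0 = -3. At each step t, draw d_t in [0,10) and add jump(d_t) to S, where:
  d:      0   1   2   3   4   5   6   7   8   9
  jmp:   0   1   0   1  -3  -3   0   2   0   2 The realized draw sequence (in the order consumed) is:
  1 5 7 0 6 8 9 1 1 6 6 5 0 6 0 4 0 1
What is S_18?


-4

t=0: S=-3, d=1, jump=1, S_1=-2
t=1: S=-2, d=5, jump=-3, S_2=-5
t=2: S=-5, d=7, jump=2, S_3=-3
t=3: S=-3, d=0, jump=0, S_4=-3
t=4: S=-3, d=6, jump=0, S_5=-3
t=5: S=-3, d=8, jump=0, S_6=-3
t=6: S=-3, d=9, jump=2, S_7=-1
t=7: S=-1, d=1, jump=1, S_8=0
t=8: S=0, d=1, jump=1, S_9=1
t=9: S=1, d=6, jump=0, S_10=1
t=10: S=1, d=6, jump=0, S_11=1
t=11: S=1, d=5, jump=-3, S_12=-2
t=12: S=-2, d=0, jump=0, S_13=-2
t=13: S=-2, d=6, jump=0, S_14=-2
t=14: S=-2, d=0, jump=0, S_15=-2
t=15: S=-2, d=4, jump=-3, S_16=-5
t=16: S=-5, d=0, jump=0, S_17=-5
t=17: S=-5, d=1, jump=1, S_18=-4


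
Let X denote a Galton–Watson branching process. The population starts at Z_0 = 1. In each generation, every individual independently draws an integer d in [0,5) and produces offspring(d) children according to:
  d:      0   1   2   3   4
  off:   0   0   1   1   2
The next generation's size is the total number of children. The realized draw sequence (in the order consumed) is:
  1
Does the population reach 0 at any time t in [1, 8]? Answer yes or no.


yes

gen 0: Z_0=1, draws=[1], offspring=[0], Z_1=0
gen 1: Z_1=0, draws=[], offspring=[], Z_2=0
gen 2: Z_2=0, draws=[], offspring=[], Z_3=0
gen 3: Z_3=0, draws=[], offspring=[], Z_4=0
gen 4: Z_4=0, draws=[], offspring=[], Z_5=0
gen 5: Z_5=0, draws=[], offspring=[], Z_6=0
gen 6: Z_6=0, draws=[], offspring=[], Z_7=0
gen 7: Z_7=0, draws=[], offspring=[], Z_8=0


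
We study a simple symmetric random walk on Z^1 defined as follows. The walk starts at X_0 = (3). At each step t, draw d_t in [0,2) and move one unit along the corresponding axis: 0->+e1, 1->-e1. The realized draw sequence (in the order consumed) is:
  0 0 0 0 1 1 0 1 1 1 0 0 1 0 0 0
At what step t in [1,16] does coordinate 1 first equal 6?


3

t=0: X=(3), d=0 → +e1, X_1=(4)
t=1: X=(4), d=0 → +e1, X_2=(5)
t=2: X=(5), d=0 → +e1, X_3=(6)
t=3: X=(6), d=0 → +e1, X_4=(7)
t=4: X=(7), d=1 → -e1, X_5=(6)
t=5: X=(6), d=1 → -e1, X_6=(5)
t=6: X=(5), d=0 → +e1, X_7=(6)
t=7: X=(6), d=1 → -e1, X_8=(5)
t=8: X=(5), d=1 → -e1, X_9=(4)
t=9: X=(4), d=1 → -e1, X_10=(3)
t=10: X=(3), d=0 → +e1, X_11=(4)
t=11: X=(4), d=0 → +e1, X_12=(5)
t=12: X=(5), d=1 → -e1, X_13=(4)
t=13: X=(4), d=0 → +e1, X_14=(5)
t=14: X=(5), d=0 → +e1, X_15=(6)
t=15: X=(6), d=0 → +e1, X_16=(7)


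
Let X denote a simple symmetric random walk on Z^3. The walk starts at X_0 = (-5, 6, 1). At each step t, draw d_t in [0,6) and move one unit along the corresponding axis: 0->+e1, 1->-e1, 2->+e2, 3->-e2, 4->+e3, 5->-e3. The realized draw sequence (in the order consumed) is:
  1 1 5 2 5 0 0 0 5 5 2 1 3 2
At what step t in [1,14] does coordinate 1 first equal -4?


8

t=0: X=(-5, 6, 1), d=1 → -e1, X_1=(-6, 6, 1)
t=1: X=(-6, 6, 1), d=1 → -e1, X_2=(-7, 6, 1)
t=2: X=(-7, 6, 1), d=5 → -e3, X_3=(-7, 6, 0)
t=3: X=(-7, 6, 0), d=2 → +e2, X_4=(-7, 7, 0)
t=4: X=(-7, 7, 0), d=5 → -e3, X_5=(-7, 7, -1)
t=5: X=(-7, 7, -1), d=0 → +e1, X_6=(-6, 7, -1)
t=6: X=(-6, 7, -1), d=0 → +e1, X_7=(-5, 7, -1)
t=7: X=(-5, 7, -1), d=0 → +e1, X_8=(-4, 7, -1)
t=8: X=(-4, 7, -1), d=5 → -e3, X_9=(-4, 7, -2)
t=9: X=(-4, 7, -2), d=5 → -e3, X_10=(-4, 7, -3)
t=10: X=(-4, 7, -3), d=2 → +e2, X_11=(-4, 8, -3)
t=11: X=(-4, 8, -3), d=1 → -e1, X_12=(-5, 8, -3)
t=12: X=(-5, 8, -3), d=3 → -e2, X_13=(-5, 7, -3)
t=13: X=(-5, 7, -3), d=2 → +e2, X_14=(-5, 8, -3)


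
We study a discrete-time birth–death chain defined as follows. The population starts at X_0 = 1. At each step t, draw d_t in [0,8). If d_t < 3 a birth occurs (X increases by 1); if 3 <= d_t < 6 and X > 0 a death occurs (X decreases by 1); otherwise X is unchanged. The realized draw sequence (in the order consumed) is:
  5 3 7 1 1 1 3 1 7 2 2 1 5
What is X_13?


5

t=0: X=1, d=5 → death, X_1=0
t=1: X=0, d=3 → hold, X_2=0
t=2: X=0, d=7 → hold, X_3=0
t=3: X=0, d=1 → birth, X_4=1
t=4: X=1, d=1 → birth, X_5=2
t=5: X=2, d=1 → birth, X_6=3
t=6: X=3, d=3 → death, X_7=2
t=7: X=2, d=1 → birth, X_8=3
t=8: X=3, d=7 → hold, X_9=3
t=9: X=3, d=2 → birth, X_10=4
t=10: X=4, d=2 → birth, X_11=5
t=11: X=5, d=1 → birth, X_12=6
t=12: X=6, d=5 → death, X_13=5


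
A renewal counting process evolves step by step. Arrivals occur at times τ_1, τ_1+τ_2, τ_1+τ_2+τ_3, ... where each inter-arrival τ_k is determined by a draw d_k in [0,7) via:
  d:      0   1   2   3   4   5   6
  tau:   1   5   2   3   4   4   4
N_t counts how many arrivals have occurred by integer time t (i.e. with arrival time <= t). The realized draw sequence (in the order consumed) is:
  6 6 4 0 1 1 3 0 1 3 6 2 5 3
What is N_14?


4

draw d_1=6: τ_1=4, arrival time A_1=4
draw d_2=6: τ_2=4, arrival time A_2=8
draw d_3=4: τ_3=4, arrival time A_3=12
draw d_4=0: τ_4=1, arrival time A_4=13
draw d_5=1: τ_5=5, arrival time A_5=18
draw d_6=1: τ_6=5, arrival time A_6=23
draw d_7=3: τ_7=3, arrival time A_7=26
draw d_8=0: τ_8=1, arrival time A_8=27
draw d_9=1: τ_9=5, arrival time A_9=32
draw d_10=3: τ_10=3, arrival time A_10=35
draw d_11=6: τ_11=4, arrival time A_11=39
draw d_12=2: τ_12=2, arrival time A_12=41
draw d_13=5: τ_13=4, arrival time A_13=45
draw d_14=3: τ_14=3, arrival time A_14=48
N_t over t=0..14: 0:0 1:0 2:0 3:0 4:1 5:1 6:1 7:1 8:2 9:2 10:2 11:2 12:3 13:4 14:4


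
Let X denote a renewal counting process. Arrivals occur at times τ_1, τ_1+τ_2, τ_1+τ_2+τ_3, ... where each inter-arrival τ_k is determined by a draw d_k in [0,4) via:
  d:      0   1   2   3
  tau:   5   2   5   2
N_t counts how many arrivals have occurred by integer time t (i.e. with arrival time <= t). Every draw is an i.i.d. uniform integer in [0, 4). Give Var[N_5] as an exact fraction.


3/16

Inter-arrival values over d=0..3: [5, 2, 5, 2]
Each d has probability 1/4, so the pmf of τ is: f(2) = 1/2, f(5) = 1/2
Let p_n(j) = P(N_n = j), with p_0 = [1]. Condition on τ_1: p_n(0) = P(τ > n), and for j >= 1, p_n(j) = Σ_{k<=n} f(k)·p_{n−k}(j−1)
p_1 = [1]  (j = 0)
p_2 = [1/2, 1/2]  (j = 0..1)
p_3 = [1/2, 1/2]  (j = 0..1)
p_4 = [1/2, 1/4, 1/4]  (j = 0..2)
p_5 = [0, 3/4, 1/4]  (j = 0..2)
E[N_5] = Σ j·p_5(j) = 5/4;  E[N_5²] = Σ j²·p_5(j) = 7/4
Var[N_5] = 7/4 − (5/4)² = 3/16


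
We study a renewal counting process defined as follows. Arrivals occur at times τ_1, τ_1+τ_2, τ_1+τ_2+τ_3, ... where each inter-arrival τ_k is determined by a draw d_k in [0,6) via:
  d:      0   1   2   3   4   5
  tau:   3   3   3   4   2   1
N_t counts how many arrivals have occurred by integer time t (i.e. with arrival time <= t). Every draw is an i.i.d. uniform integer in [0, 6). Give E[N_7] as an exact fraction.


671407/279936

Inter-arrival values over d=0..5: [3, 3, 3, 4, 2, 1]
Each d has probability 1/6, so the pmf of τ is: f(1) = 1/6, f(2) = 1/6, f(3) = 1/2, f(4) = 1/6
Renewal equation for m(n) = E[N_n]: condition on τ_1 = k (if k <= n, one arrival plus a fresh copy on the remaining n−k steps): m(n) = F(n) + Σ_{k<=n} f(k)·m(n−k), where F(n) = P(τ <= n) and m(0) = 0
m(1) = F(1) = 1/6
m(2) = F(2) + f(1)·m(1) = 1/3 + 1/6·1/6 = 13/36
m(3) = F(3) + f(1)·m(2) + f(2)·m(1) = 5/6 + 1/6·13/36 + 1/6·1/6 = 199/216
m(4) = F(4) + f(1)·m(3) + f(2)·m(2) + f(3)·m(1) = 1 + 1/6·199/216 + 1/6·13/36 + 1/2·1/6 = 1681/1296
m(5) = F(5) + f(1)·m(4) + f(2)·m(3) + f(3)·m(2) + f(4)·m(1) = 1 + 1/6·1681/1296 + 1/6·199/216 + 1/2·13/36 + 1/6·1/6 = 12271/7776
m(6) = F(6) + f(1)·m(5) + f(2)·m(4) + f(3)·m(3) + f(4)·m(2) = 1 + 1/6·12271/7776 + 1/6·1681/1296 + 1/2·199/216 + 1/6·13/36 = 93313/46656
m(7) = F(7) + f(1)·m(6) + f(2)·m(5) + f(3)·m(4) + f(4)·m(3) = 1 + 1/6·93313/46656 + 1/6·12271/7776 + 1/2·1681/1296 + 1/6·199/216 = 671407/279936
E[N_7] = m(7) = 671407/279936


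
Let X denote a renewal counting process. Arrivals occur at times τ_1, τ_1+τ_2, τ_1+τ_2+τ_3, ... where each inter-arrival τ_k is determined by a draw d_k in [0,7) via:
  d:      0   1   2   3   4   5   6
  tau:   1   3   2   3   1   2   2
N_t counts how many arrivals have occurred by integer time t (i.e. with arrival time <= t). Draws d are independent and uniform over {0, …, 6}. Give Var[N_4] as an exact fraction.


Inter-arrival values over d=0..6: [1, 3, 2, 3, 1, 2, 2]
Each d has probability 1/7, so the pmf of τ is: f(1) = 2/7, f(2) = 3/7, f(3) = 2/7
Let p_n(j) = P(N_n = j), with p_0 = [1]. Condition on τ_1: p_n(0) = P(τ > n), and for j >= 1, p_n(j) = Σ_{k<=n} f(k)·p_{n−k}(j−1)
p_1 = [5/7, 2/7]  (j = 0..1)
p_2 = [2/7, 31/49, 4/49]  (j = 0..2)
p_3 = [0, 33/49, 104/343, 8/343]  (j = 0..3)
p_4 = [0, 16/49, 187/343, 292/2401, 16/2401]  (j = 0..4)
E[N_4] = Σ j·p_4(j) = 4342/2401;  E[N_4²] = Σ j²·p_4(j) = 1272/343
Var[N_4] = 1272/343 − (4342/2401)² = 2525540/5764801

2525540/5764801


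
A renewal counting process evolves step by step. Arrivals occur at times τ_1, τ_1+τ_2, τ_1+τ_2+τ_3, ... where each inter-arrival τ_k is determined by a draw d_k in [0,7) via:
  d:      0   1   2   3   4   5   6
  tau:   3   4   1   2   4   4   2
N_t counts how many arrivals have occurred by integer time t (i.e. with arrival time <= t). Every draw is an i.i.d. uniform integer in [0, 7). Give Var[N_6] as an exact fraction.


6704583850/13841287201

Inter-arrival values over d=0..6: [3, 4, 1, 2, 4, 4, 2]
Each d has probability 1/7, so the pmf of τ is: f(1) = 1/7, f(2) = 2/7, f(3) = 1/7, f(4) = 3/7
Let p_n(j) = P(N_n = j), with p_0 = [1]. Condition on τ_1: p_n(0) = P(τ > n), and for j >= 1, p_n(j) = Σ_{k<=n} f(k)·p_{n−k}(j−1)
p_1 = [6/7, 1/7]  (j = 0..1)
p_2 = [4/7, 20/49, 1/49]  (j = 0..2)
p_3 = [3/7, 23/49, 34/343, 1/343]  (j = 0..3)
p_4 = [0, 38/49, 10/49, 48/2401, 1/2401]  (j = 0..4)
p_5 = [0, 4/7, 125/343, 145/2401, 62/16807, 1/16807]  (j = 0..5)
p_6 = [0, 15/49, 187/343, 320/2401, 248/16807, 76/117649, 1/117649]  (j = 0..6)
E[N_6] = Σ j·p_6(j) = 218667/117649;  E[N_6²] = Σ j²·p_6(j) = 463411/117649
Var[N_6] = 463411/117649 − (218667/117649)² = 6704583850/13841287201


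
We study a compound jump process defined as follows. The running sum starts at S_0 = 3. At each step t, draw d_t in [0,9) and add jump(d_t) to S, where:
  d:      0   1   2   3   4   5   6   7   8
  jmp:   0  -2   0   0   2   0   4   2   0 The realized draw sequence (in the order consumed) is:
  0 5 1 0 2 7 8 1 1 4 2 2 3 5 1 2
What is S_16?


-1

t=0: S=3, d=0, jump=0, S_1=3
t=1: S=3, d=5, jump=0, S_2=3
t=2: S=3, d=1, jump=-2, S_3=1
t=3: S=1, d=0, jump=0, S_4=1
t=4: S=1, d=2, jump=0, S_5=1
t=5: S=1, d=7, jump=2, S_6=3
t=6: S=3, d=8, jump=0, S_7=3
t=7: S=3, d=1, jump=-2, S_8=1
t=8: S=1, d=1, jump=-2, S_9=-1
t=9: S=-1, d=4, jump=2, S_10=1
t=10: S=1, d=2, jump=0, S_11=1
t=11: S=1, d=2, jump=0, S_12=1
t=12: S=1, d=3, jump=0, S_13=1
t=13: S=1, d=5, jump=0, S_14=1
t=14: S=1, d=1, jump=-2, S_15=-1
t=15: S=-1, d=2, jump=0, S_16=-1


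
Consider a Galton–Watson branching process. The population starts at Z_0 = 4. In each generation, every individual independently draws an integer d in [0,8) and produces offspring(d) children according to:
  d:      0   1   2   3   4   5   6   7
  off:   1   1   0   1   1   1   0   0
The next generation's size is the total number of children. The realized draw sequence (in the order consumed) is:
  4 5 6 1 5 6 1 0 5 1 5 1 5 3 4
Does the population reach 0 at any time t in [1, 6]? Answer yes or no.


gen 0: Z_0=4, draws=[4, 5, 6, 1], offspring=[1, 1, 0, 1], Z_1=3
gen 1: Z_1=3, draws=[5, 6, 1], offspring=[1, 0, 1], Z_2=2
gen 2: Z_2=2, draws=[0, 5], offspring=[1, 1], Z_3=2
gen 3: Z_3=2, draws=[1, 5], offspring=[1, 1], Z_4=2
gen 4: Z_4=2, draws=[1, 5], offspring=[1, 1], Z_5=2
gen 5: Z_5=2, draws=[3, 4], offspring=[1, 1], Z_6=2

no


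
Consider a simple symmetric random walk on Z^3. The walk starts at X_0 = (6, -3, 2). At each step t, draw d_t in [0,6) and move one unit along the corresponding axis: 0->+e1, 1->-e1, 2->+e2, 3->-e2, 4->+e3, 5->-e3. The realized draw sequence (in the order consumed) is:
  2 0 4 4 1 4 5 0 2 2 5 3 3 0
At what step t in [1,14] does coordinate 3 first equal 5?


t=0: X=(6, -3, 2), d=2 → +e2, X_1=(6, -2, 2)
t=1: X=(6, -2, 2), d=0 → +e1, X_2=(7, -2, 2)
t=2: X=(7, -2, 2), d=4 → +e3, X_3=(7, -2, 3)
t=3: X=(7, -2, 3), d=4 → +e3, X_4=(7, -2, 4)
t=4: X=(7, -2, 4), d=1 → -e1, X_5=(6, -2, 4)
t=5: X=(6, -2, 4), d=4 → +e3, X_6=(6, -2, 5)
t=6: X=(6, -2, 5), d=5 → -e3, X_7=(6, -2, 4)
t=7: X=(6, -2, 4), d=0 → +e1, X_8=(7, -2, 4)
t=8: X=(7, -2, 4), d=2 → +e2, X_9=(7, -1, 4)
t=9: X=(7, -1, 4), d=2 → +e2, X_10=(7, 0, 4)
t=10: X=(7, 0, 4), d=5 → -e3, X_11=(7, 0, 3)
t=11: X=(7, 0, 3), d=3 → -e2, X_12=(7, -1, 3)
t=12: X=(7, -1, 3), d=3 → -e2, X_13=(7, -2, 3)
t=13: X=(7, -2, 3), d=0 → +e1, X_14=(8, -2, 3)

6


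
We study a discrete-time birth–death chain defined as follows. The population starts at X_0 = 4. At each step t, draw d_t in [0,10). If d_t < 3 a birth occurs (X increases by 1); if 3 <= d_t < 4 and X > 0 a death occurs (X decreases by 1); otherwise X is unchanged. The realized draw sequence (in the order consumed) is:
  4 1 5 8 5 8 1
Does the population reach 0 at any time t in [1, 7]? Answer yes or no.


no

t=0: X=4, d=4 → hold, X_1=4
t=1: X=4, d=1 → birth, X_2=5
t=2: X=5, d=5 → hold, X_3=5
t=3: X=5, d=8 → hold, X_4=5
t=4: X=5, d=5 → hold, X_5=5
t=5: X=5, d=8 → hold, X_6=5
t=6: X=5, d=1 → birth, X_7=6


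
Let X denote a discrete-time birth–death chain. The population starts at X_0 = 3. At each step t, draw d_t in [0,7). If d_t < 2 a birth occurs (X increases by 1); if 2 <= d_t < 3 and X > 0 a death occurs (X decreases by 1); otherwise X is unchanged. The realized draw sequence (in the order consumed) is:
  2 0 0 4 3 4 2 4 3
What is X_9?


t=0: X=3, d=2 → death, X_1=2
t=1: X=2, d=0 → birth, X_2=3
t=2: X=3, d=0 → birth, X_3=4
t=3: X=4, d=4 → hold, X_4=4
t=4: X=4, d=3 → hold, X_5=4
t=5: X=4, d=4 → hold, X_6=4
t=6: X=4, d=2 → death, X_7=3
t=7: X=3, d=4 → hold, X_8=3
t=8: X=3, d=3 → hold, X_9=3

3


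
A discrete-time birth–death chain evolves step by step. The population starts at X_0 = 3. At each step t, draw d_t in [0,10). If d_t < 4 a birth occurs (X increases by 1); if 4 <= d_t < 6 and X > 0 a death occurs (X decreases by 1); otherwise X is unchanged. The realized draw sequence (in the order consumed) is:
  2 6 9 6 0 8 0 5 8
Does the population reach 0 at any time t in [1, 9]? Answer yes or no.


no

t=0: X=3, d=2 → birth, X_1=4
t=1: X=4, d=6 → hold, X_2=4
t=2: X=4, d=9 → hold, X_3=4
t=3: X=4, d=6 → hold, X_4=4
t=4: X=4, d=0 → birth, X_5=5
t=5: X=5, d=8 → hold, X_6=5
t=6: X=5, d=0 → birth, X_7=6
t=7: X=6, d=5 → death, X_8=5
t=8: X=5, d=8 → hold, X_9=5


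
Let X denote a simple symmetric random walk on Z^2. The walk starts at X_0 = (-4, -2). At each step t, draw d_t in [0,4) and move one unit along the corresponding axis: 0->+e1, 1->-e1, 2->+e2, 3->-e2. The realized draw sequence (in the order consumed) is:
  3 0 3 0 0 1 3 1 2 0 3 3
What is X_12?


(-2, -6)

t=0: X=(-4, -2), d=3 → -e2, X_1=(-4, -3)
t=1: X=(-4, -3), d=0 → +e1, X_2=(-3, -3)
t=2: X=(-3, -3), d=3 → -e2, X_3=(-3, -4)
t=3: X=(-3, -4), d=0 → +e1, X_4=(-2, -4)
t=4: X=(-2, -4), d=0 → +e1, X_5=(-1, -4)
t=5: X=(-1, -4), d=1 → -e1, X_6=(-2, -4)
t=6: X=(-2, -4), d=3 → -e2, X_7=(-2, -5)
t=7: X=(-2, -5), d=1 → -e1, X_8=(-3, -5)
t=8: X=(-3, -5), d=2 → +e2, X_9=(-3, -4)
t=9: X=(-3, -4), d=0 → +e1, X_10=(-2, -4)
t=10: X=(-2, -4), d=3 → -e2, X_11=(-2, -5)
t=11: X=(-2, -5), d=3 → -e2, X_12=(-2, -6)


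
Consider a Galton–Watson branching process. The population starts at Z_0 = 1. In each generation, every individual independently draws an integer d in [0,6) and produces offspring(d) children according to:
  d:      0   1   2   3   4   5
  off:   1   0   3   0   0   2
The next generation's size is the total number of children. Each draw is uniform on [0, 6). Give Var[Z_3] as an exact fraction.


4

Outcome values over d=0..5: [1, 0, 3, 0, 0, 2]
Σy = 6, Σy² = 14, M = 6
μ = 6/6 = 1,  σ² = 14/6 − (1)² = 4/3
V_0 = 0, E_0 = 1
V_1 = 4/3·E_0 + (1)²·V_0 = 4/3;  E_1 = 1
V_2 = 4/3·E_1 + (1)²·V_1 = 8/3;  E_2 = 1
V_3 = 4/3·E_2 + (1)²·V_2 = 4;  E_3 = 1


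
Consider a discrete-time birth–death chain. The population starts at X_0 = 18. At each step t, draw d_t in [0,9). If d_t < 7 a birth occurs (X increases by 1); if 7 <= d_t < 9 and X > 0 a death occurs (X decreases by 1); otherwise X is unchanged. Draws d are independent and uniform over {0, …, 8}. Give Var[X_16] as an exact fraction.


896/81

X can drop by at most 1 per step and X_0 = 18 > T = 16, so X_t >= 18 − t >= 2 > 0 for every t <= 16: the floor at 0 (the 'and X > 0' condition) never binds. Hence X_16 = X_0 + Σ_{t<16} Y_t with i.i.d. increments Y_t = y(d_t) ∈ {+1, −1, 0}.
Outcome values over d=0..8: [1, 1, 1, 1, 1, 1, 1, -1, -1]
Σy = 5, Σy² = 9, M = 9
μ = 5/9 = 5/9,  σ² = 9/9 − (5/9)² = 56/81
Independent increments: Var[X_16] = 16·σ² = 16·(56/81) = 896/81


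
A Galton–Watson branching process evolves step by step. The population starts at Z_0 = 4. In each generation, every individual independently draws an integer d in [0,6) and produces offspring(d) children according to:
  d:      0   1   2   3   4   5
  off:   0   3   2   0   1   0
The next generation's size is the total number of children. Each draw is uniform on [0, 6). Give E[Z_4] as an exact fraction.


4

Outcome values over d=0..5: [0, 3, 2, 0, 1, 0]
Σy = 6, Σy² = 14, M = 6
μ = 6/6 = 1,  σ² = 14/6 − (1)² = 4/3
E[Z_0] = 4
E[Z_1] = 1·E[Z_0] = 4
E[Z_2] = 1·E[Z_1] = 4
E[Z_3] = 1·E[Z_2] = 4
E[Z_4] = 1·E[Z_3] = 4


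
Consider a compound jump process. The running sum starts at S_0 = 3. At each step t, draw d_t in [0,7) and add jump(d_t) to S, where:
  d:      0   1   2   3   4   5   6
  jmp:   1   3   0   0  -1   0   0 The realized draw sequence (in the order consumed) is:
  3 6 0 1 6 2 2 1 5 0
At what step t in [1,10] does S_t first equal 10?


t=0: S=3, d=3, jump=0, S_1=3
t=1: S=3, d=6, jump=0, S_2=3
t=2: S=3, d=0, jump=1, S_3=4
t=3: S=4, d=1, jump=3, S_4=7
t=4: S=7, d=6, jump=0, S_5=7
t=5: S=7, d=2, jump=0, S_6=7
t=6: S=7, d=2, jump=0, S_7=7
t=7: S=7, d=1, jump=3, S_8=10
t=8: S=10, d=5, jump=0, S_9=10
t=9: S=10, d=0, jump=1, S_10=11

8


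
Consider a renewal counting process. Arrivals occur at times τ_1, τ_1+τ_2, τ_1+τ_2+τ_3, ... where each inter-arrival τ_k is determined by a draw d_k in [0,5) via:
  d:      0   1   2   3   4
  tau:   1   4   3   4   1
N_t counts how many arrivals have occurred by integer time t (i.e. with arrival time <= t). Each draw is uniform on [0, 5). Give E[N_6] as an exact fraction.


33174/15625

Inter-arrival values over d=0..4: [1, 4, 3, 4, 1]
Each d has probability 1/5, so the pmf of τ is: f(1) = 2/5, f(3) = 1/5, f(4) = 2/5
Renewal equation for m(n) = E[N_n]: condition on τ_1 = k (if k <= n, one arrival plus a fresh copy on the remaining n−k steps): m(n) = F(n) + Σ_{k<=n} f(k)·m(n−k), where F(n) = P(τ <= n) and m(0) = 0
m(1) = F(1) = 2/5
m(2) = F(2) + f(1)·m(1) = 2/5 + 2/5·2/5 = 14/25
m(3) = F(3) + f(1)·m(2) = 3/5 + 2/5·14/25 = 103/125
m(4) = F(4) + f(1)·m(3) + f(3)·m(1) = 1 + 2/5·103/125 + 1/5·2/5 = 881/625
m(5) = F(5) + f(1)·m(4) + f(3)·m(2) + f(4)·m(1) = 1 + 2/5·881/625 + 1/5·14/25 + 2/5·2/5 = 5737/3125
m(6) = F(6) + f(1)·m(5) + f(3)·m(3) + f(4)·m(2) = 1 + 2/5·5737/3125 + 1/5·103/125 + 2/5·14/25 = 33174/15625
E[N_6] = m(6) = 33174/15625


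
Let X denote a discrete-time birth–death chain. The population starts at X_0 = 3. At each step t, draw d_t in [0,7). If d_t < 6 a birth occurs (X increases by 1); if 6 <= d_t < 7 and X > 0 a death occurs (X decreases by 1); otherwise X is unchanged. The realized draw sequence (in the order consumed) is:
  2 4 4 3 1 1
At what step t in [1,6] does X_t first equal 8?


5

t=0: X=3, d=2 → birth, X_1=4
t=1: X=4, d=4 → birth, X_2=5
t=2: X=5, d=4 → birth, X_3=6
t=3: X=6, d=3 → birth, X_4=7
t=4: X=7, d=1 → birth, X_5=8
t=5: X=8, d=1 → birth, X_6=9


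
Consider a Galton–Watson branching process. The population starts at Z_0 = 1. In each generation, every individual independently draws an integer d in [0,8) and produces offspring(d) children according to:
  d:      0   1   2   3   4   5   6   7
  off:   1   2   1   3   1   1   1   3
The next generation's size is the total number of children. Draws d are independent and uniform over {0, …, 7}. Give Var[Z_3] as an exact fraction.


Outcome values over d=0..7: [1, 2, 1, 3, 1, 1, 1, 3]
Σy = 13, Σy² = 27, M = 8
μ = 13/8 = 13/8,  σ² = 27/8 − (13/8)² = 47/64
V_0 = 0, E_0 = 1
V_1 = 47/64·E_0 + (13/8)²·V_0 = 47/64;  E_1 = 13/8
V_2 = 47/64·E_1 + (13/8)²·V_1 = 12831/4096;  E_2 = 169/64
V_3 = 47/64·E_2 + (13/8)²·V_2 = 2676791/262144;  E_3 = 2197/512

2676791/262144


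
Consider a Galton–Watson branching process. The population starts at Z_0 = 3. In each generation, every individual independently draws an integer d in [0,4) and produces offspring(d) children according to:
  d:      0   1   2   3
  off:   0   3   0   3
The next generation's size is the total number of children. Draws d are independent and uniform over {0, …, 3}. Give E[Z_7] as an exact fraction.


Outcome values over d=0..3: [0, 3, 0, 3]
Σy = 6, Σy² = 18, M = 4
μ = 6/4 = 3/2,  σ² = 18/4 − (3/2)² = 9/4
E[Z_0] = 3
E[Z_1] = 3/2·E[Z_0] = 9/2
E[Z_2] = 3/2·E[Z_1] = 27/4
E[Z_3] = 3/2·E[Z_2] = 81/8
E[Z_4] = 3/2·E[Z_3] = 243/16
E[Z_5] = 3/2·E[Z_4] = 729/32
E[Z_6] = 3/2·E[Z_5] = 2187/64
E[Z_7] = 3/2·E[Z_6] = 6561/128

6561/128


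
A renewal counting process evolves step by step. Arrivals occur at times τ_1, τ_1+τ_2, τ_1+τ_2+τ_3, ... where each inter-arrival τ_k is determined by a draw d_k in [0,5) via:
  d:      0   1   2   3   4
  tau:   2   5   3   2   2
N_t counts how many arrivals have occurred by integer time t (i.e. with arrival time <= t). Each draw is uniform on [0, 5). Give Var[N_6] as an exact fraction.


Inter-arrival values over d=0..4: [2, 5, 3, 2, 2]
Each d has probability 1/5, so the pmf of τ is: f(2) = 3/5, f(3) = 1/5, f(5) = 1/5
Let p_n(j) = P(N_n = j), with p_0 = [1]. Condition on τ_1: p_n(0) = P(τ > n), and for j >= 1, p_n(j) = Σ_{k<=n} f(k)·p_{n−k}(j−1)
p_1 = [1]  (j = 0)
p_2 = [2/5, 3/5]  (j = 0..1)
p_3 = [1/5, 4/5]  (j = 0..1)
p_4 = [1/5, 11/25, 9/25]  (j = 0..2)
p_5 = [0, 2/5, 3/5]  (j = 0..2)
p_6 = [0, 9/25, 53/125, 27/125]  (j = 0..3)
E[N_6] = Σ j·p_6(j) = 232/125;  E[N_6²] = Σ j²·p_6(j) = 4
Var[N_6] = 4 − (232/125)² = 8676/15625

8676/15625


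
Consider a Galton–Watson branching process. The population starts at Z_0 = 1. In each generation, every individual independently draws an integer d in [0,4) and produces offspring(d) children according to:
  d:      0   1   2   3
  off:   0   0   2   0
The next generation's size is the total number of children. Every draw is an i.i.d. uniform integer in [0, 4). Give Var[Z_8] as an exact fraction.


765/65536

Outcome values over d=0..3: [0, 0, 2, 0]
Σy = 2, Σy² = 4, M = 4
μ = 2/4 = 1/2,  σ² = 4/4 − (1/2)² = 3/4
V_0 = 0, E_0 = 1
V_1 = 3/4·E_0 + (1/2)²·V_0 = 3/4;  E_1 = 1/2
V_2 = 3/4·E_1 + (1/2)²·V_1 = 9/16;  E_2 = 1/4
V_3 = 3/4·E_2 + (1/2)²·V_2 = 21/64;  E_3 = 1/8
V_4 = 3/4·E_3 + (1/2)²·V_3 = 45/256;  E_4 = 1/16
V_5 = 3/4·E_4 + (1/2)²·V_4 = 93/1024;  E_5 = 1/32
V_6 = 3/4·E_5 + (1/2)²·V_5 = 189/4096;  E_6 = 1/64
V_7 = 3/4·E_6 + (1/2)²·V_6 = 381/16384;  E_7 = 1/128
V_8 = 3/4·E_7 + (1/2)²·V_7 = 765/65536;  E_8 = 1/256


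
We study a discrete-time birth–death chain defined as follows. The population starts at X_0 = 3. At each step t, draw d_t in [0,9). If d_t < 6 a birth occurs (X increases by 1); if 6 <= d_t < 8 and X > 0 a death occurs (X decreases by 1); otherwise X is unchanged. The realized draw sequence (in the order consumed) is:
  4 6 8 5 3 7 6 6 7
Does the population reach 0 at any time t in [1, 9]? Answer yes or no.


no

t=0: X=3, d=4 → birth, X_1=4
t=1: X=4, d=6 → death, X_2=3
t=2: X=3, d=8 → hold, X_3=3
t=3: X=3, d=5 → birth, X_4=4
t=4: X=4, d=3 → birth, X_5=5
t=5: X=5, d=7 → death, X_6=4
t=6: X=4, d=6 → death, X_7=3
t=7: X=3, d=6 → death, X_8=2
t=8: X=2, d=7 → death, X_9=1


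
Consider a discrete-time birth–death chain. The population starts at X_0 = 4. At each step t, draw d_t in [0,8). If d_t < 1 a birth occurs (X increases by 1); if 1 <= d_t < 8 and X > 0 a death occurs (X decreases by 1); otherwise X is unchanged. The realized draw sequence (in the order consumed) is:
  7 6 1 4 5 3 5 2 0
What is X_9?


t=0: X=4, d=7 → death, X_1=3
t=1: X=3, d=6 → death, X_2=2
t=2: X=2, d=1 → death, X_3=1
t=3: X=1, d=4 → death, X_4=0
t=4: X=0, d=5 → hold, X_5=0
t=5: X=0, d=3 → hold, X_6=0
t=6: X=0, d=5 → hold, X_7=0
t=7: X=0, d=2 → hold, X_8=0
t=8: X=0, d=0 → birth, X_9=1

1


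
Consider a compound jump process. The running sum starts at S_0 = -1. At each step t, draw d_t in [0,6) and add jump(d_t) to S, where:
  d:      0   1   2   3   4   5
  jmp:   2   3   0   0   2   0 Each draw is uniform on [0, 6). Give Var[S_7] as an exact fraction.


Outcome values over d=0..5: [2, 3, 0, 0, 2, 0]
Σy = 7, Σy² = 17, M = 6
μ = 7/6 = 7/6,  σ² = 17/6 − (7/6)² = 53/36
Independent increments: Var[S_7] = 7·σ² = 7·(53/36) = 371/36

371/36


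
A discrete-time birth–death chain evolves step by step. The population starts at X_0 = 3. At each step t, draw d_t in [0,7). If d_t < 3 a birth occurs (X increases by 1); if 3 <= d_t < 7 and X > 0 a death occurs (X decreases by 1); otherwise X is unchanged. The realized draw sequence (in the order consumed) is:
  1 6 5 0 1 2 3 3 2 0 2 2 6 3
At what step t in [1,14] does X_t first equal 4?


t=0: X=3, d=1 → birth, X_1=4
t=1: X=4, d=6 → death, X_2=3
t=2: X=3, d=5 → death, X_3=2
t=3: X=2, d=0 → birth, X_4=3
t=4: X=3, d=1 → birth, X_5=4
t=5: X=4, d=2 → birth, X_6=5
t=6: X=5, d=3 → death, X_7=4
t=7: X=4, d=3 → death, X_8=3
t=8: X=3, d=2 → birth, X_9=4
t=9: X=4, d=0 → birth, X_10=5
t=10: X=5, d=2 → birth, X_11=6
t=11: X=6, d=2 → birth, X_12=7
t=12: X=7, d=6 → death, X_13=6
t=13: X=6, d=3 → death, X_14=5

1


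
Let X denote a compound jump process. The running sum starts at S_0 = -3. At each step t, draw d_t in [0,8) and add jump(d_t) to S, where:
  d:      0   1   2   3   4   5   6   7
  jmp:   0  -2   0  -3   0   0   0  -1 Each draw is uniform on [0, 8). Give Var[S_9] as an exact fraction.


Outcome values over d=0..7: [0, -2, 0, -3, 0, 0, 0, -1]
Σy = -6, Σy² = 14, M = 8
μ = -6/8 = -3/4,  σ² = 14/8 − (-3/4)² = 19/16
Independent increments: Var[S_9] = 9·σ² = 9·(19/16) = 171/16

171/16


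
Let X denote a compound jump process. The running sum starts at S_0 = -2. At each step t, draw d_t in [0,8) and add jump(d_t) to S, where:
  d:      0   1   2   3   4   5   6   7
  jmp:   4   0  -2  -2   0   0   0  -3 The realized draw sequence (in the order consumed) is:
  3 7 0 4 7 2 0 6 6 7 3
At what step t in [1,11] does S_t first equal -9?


t=0: S=-2, d=3, jump=-2, S_1=-4
t=1: S=-4, d=7, jump=-3, S_2=-7
t=2: S=-7, d=0, jump=4, S_3=-3
t=3: S=-3, d=4, jump=0, S_4=-3
t=4: S=-3, d=7, jump=-3, S_5=-6
t=5: S=-6, d=2, jump=-2, S_6=-8
t=6: S=-8, d=0, jump=4, S_7=-4
t=7: S=-4, d=6, jump=0, S_8=-4
t=8: S=-4, d=6, jump=0, S_9=-4
t=9: S=-4, d=7, jump=-3, S_10=-7
t=10: S=-7, d=3, jump=-2, S_11=-9

11


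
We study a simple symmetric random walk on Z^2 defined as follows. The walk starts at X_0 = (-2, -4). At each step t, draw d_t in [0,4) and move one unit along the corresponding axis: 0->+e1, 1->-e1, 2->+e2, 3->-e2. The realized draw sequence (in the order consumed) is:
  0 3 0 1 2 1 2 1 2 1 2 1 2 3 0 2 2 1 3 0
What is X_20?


(-4, 0)

t=0: X=(-2, -4), d=0 → +e1, X_1=(-1, -4)
t=1: X=(-1, -4), d=3 → -e2, X_2=(-1, -5)
t=2: X=(-1, -5), d=0 → +e1, X_3=(0, -5)
t=3: X=(0, -5), d=1 → -e1, X_4=(-1, -5)
t=4: X=(-1, -5), d=2 → +e2, X_5=(-1, -4)
t=5: X=(-1, -4), d=1 → -e1, X_6=(-2, -4)
t=6: X=(-2, -4), d=2 → +e2, X_7=(-2, -3)
t=7: X=(-2, -3), d=1 → -e1, X_8=(-3, -3)
t=8: X=(-3, -3), d=2 → +e2, X_9=(-3, -2)
t=9: X=(-3, -2), d=1 → -e1, X_10=(-4, -2)
t=10: X=(-4, -2), d=2 → +e2, X_11=(-4, -1)
t=11: X=(-4, -1), d=1 → -e1, X_12=(-5, -1)
t=12: X=(-5, -1), d=2 → +e2, X_13=(-5, 0)
t=13: X=(-5, 0), d=3 → -e2, X_14=(-5, -1)
t=14: X=(-5, -1), d=0 → +e1, X_15=(-4, -1)
t=15: X=(-4, -1), d=2 → +e2, X_16=(-4, 0)
t=16: X=(-4, 0), d=2 → +e2, X_17=(-4, 1)
t=17: X=(-4, 1), d=1 → -e1, X_18=(-5, 1)
t=18: X=(-5, 1), d=3 → -e2, X_19=(-5, 0)
t=19: X=(-5, 0), d=0 → +e1, X_20=(-4, 0)


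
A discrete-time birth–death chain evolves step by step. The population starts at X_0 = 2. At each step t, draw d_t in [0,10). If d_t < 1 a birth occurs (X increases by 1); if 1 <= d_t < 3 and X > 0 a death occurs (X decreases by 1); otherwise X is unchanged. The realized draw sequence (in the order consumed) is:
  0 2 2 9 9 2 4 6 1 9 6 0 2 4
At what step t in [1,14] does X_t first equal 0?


t=0: X=2, d=0 → birth, X_1=3
t=1: X=3, d=2 → death, X_2=2
t=2: X=2, d=2 → death, X_3=1
t=3: X=1, d=9 → hold, X_4=1
t=4: X=1, d=9 → hold, X_5=1
t=5: X=1, d=2 → death, X_6=0
t=6: X=0, d=4 → hold, X_7=0
t=7: X=0, d=6 → hold, X_8=0
t=8: X=0, d=1 → hold, X_9=0
t=9: X=0, d=9 → hold, X_10=0
t=10: X=0, d=6 → hold, X_11=0
t=11: X=0, d=0 → birth, X_12=1
t=12: X=1, d=2 → death, X_13=0
t=13: X=0, d=4 → hold, X_14=0

6


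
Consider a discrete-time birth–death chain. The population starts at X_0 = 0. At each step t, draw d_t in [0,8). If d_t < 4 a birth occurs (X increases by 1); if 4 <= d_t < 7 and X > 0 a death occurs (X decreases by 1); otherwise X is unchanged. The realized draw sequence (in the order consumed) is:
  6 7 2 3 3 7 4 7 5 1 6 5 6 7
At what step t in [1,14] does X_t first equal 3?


5

t=0: X=0, d=6 → hold, X_1=0
t=1: X=0, d=7 → hold, X_2=0
t=2: X=0, d=2 → birth, X_3=1
t=3: X=1, d=3 → birth, X_4=2
t=4: X=2, d=3 → birth, X_5=3
t=5: X=3, d=7 → hold, X_6=3
t=6: X=3, d=4 → death, X_7=2
t=7: X=2, d=7 → hold, X_8=2
t=8: X=2, d=5 → death, X_9=1
t=9: X=1, d=1 → birth, X_10=2
t=10: X=2, d=6 → death, X_11=1
t=11: X=1, d=5 → death, X_12=0
t=12: X=0, d=6 → hold, X_13=0
t=13: X=0, d=7 → hold, X_14=0


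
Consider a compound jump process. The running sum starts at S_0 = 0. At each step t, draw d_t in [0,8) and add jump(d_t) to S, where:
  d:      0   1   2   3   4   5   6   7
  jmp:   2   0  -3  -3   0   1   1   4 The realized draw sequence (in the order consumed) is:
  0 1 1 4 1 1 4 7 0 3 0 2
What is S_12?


4

t=0: S=0, d=0, jump=2, S_1=2
t=1: S=2, d=1, jump=0, S_2=2
t=2: S=2, d=1, jump=0, S_3=2
t=3: S=2, d=4, jump=0, S_4=2
t=4: S=2, d=1, jump=0, S_5=2
t=5: S=2, d=1, jump=0, S_6=2
t=6: S=2, d=4, jump=0, S_7=2
t=7: S=2, d=7, jump=4, S_8=6
t=8: S=6, d=0, jump=2, S_9=8
t=9: S=8, d=3, jump=-3, S_10=5
t=10: S=5, d=0, jump=2, S_11=7
t=11: S=7, d=2, jump=-3, S_12=4


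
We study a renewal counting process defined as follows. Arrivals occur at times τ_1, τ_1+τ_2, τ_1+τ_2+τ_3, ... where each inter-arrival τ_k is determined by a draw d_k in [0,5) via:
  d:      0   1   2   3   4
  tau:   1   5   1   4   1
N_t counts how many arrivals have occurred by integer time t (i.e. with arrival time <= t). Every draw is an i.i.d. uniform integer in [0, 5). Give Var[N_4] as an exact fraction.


Inter-arrival values over d=0..4: [1, 5, 1, 4, 1]
Each d has probability 1/5, so the pmf of τ is: f(1) = 3/5, f(4) = 1/5, f(5) = 1/5
Let p_n(j) = P(N_n = j), with p_0 = [1]. Condition on τ_1: p_n(0) = P(τ > n), and for j >= 1, p_n(j) = Σ_{k<=n} f(k)·p_{n−k}(j−1)
p_1 = [2/5, 3/5]  (j = 0..1)
p_2 = [2/5, 6/25, 9/25]  (j = 0..2)
p_3 = [2/5, 6/25, 18/125, 27/125]  (j = 0..3)
p_4 = [1/5, 11/25, 18/125, 54/625, 81/625]  (j = 0..4)
E[N_4] = Σ j·p_4(j) = 941/625;  E[N_4²] = Σ j²·p_4(j) = 2417/625
Var[N_4] = 2417/625 − (941/625)² = 625144/390625

625144/390625


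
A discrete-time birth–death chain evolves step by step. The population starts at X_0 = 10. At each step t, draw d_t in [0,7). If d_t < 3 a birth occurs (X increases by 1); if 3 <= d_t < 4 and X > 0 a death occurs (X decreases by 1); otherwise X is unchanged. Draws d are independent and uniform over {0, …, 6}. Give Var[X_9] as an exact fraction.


216/49

X can drop by at most 1 per step and X_0 = 10 > T = 9, so X_t >= 10 − t >= 1 > 0 for every t <= 9: the floor at 0 (the 'and X > 0' condition) never binds. Hence X_9 = X_0 + Σ_{t<9} Y_t with i.i.d. increments Y_t = y(d_t) ∈ {+1, −1, 0}.
Outcome values over d=0..6: [1, 1, 1, -1, 0, 0, 0]
Σy = 2, Σy² = 4, M = 7
μ = 2/7 = 2/7,  σ² = 4/7 − (2/7)² = 24/49
Independent increments: Var[X_9] = 9·σ² = 9·(24/49) = 216/49


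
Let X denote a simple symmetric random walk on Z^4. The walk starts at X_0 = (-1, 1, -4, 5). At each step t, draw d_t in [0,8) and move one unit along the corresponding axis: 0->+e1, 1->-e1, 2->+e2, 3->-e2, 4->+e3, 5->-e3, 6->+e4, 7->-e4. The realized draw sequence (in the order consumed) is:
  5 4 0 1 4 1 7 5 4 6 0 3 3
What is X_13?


(-1, -1, -3, 5)

t=0: X=(-1, 1, -4, 5), d=5 → -e3, X_1=(-1, 1, -5, 5)
t=1: X=(-1, 1, -5, 5), d=4 → +e3, X_2=(-1, 1, -4, 5)
t=2: X=(-1, 1, -4, 5), d=0 → +e1, X_3=(0, 1, -4, 5)
t=3: X=(0, 1, -4, 5), d=1 → -e1, X_4=(-1, 1, -4, 5)
t=4: X=(-1, 1, -4, 5), d=4 → +e3, X_5=(-1, 1, -3, 5)
t=5: X=(-1, 1, -3, 5), d=1 → -e1, X_6=(-2, 1, -3, 5)
t=6: X=(-2, 1, -3, 5), d=7 → -e4, X_7=(-2, 1, -3, 4)
t=7: X=(-2, 1, -3, 4), d=5 → -e3, X_8=(-2, 1, -4, 4)
t=8: X=(-2, 1, -4, 4), d=4 → +e3, X_9=(-2, 1, -3, 4)
t=9: X=(-2, 1, -3, 4), d=6 → +e4, X_10=(-2, 1, -3, 5)
t=10: X=(-2, 1, -3, 5), d=0 → +e1, X_11=(-1, 1, -3, 5)
t=11: X=(-1, 1, -3, 5), d=3 → -e2, X_12=(-1, 0, -3, 5)
t=12: X=(-1, 0, -3, 5), d=3 → -e2, X_13=(-1, -1, -3, 5)


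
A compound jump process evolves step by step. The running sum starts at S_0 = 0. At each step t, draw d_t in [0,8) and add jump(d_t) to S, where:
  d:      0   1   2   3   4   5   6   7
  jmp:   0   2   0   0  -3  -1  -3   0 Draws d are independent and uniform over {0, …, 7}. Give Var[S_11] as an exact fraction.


Outcome values over d=0..7: [0, 2, 0, 0, -3, -1, -3, 0]
Σy = -5, Σy² = 23, M = 8
μ = -5/8 = -5/8,  σ² = 23/8 − (-5/8)² = 159/64
Independent increments: Var[S_11] = 11·σ² = 11·(159/64) = 1749/64

1749/64
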